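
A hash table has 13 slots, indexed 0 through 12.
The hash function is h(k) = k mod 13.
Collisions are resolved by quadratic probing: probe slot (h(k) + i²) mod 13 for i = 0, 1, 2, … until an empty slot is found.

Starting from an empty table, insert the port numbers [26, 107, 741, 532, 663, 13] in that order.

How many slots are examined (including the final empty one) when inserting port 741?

Insert 26: h=0, slot 0 empty => index 0.
Insert 107: h=3, slot 3 empty => index 3.
Insert 741: h=0, slot 0 occupied => index 1.
Insert 532: h=12, slot 12 empty => index 12.
Insert 663: h=0, slots 0,1 occupied => index 4.
Insert 13: h=0, slots 0,1,4 occupied => index 9.
Table: [26, 741, —, 107, 663, —, —, —, —, 13, —, —, 532]

2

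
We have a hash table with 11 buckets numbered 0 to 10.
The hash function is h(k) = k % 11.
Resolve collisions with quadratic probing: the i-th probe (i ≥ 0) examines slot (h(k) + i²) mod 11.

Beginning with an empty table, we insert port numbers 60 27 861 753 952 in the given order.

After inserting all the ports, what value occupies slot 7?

60 hashes to 5; slot 5 is free -> place at 5.
27 hashes to 5; 5 taken -> place at 6.
861 hashes to 3; slot 3 is free -> place at 3.
753 hashes to 5; 5,6 taken -> place at 9.
952 hashes to 6; 6 taken -> place at 7.
Table: [., ., ., 861, ., 60, 27, 952, ., 753, .]

952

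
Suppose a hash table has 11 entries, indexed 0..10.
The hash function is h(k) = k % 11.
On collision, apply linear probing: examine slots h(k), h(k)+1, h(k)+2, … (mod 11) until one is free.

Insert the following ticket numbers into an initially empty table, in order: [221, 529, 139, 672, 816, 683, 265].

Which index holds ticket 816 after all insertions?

Insert 221: h=1, slot 1 empty -> index 1.
Insert 529: h=1, slot 1 occupied -> index 2.
Insert 139: h=7, slot 7 empty -> index 7.
Insert 672: h=1, slots 1,2 occupied -> index 3.
Insert 816: h=2, slots 2,3 occupied -> index 4.
Insert 683: h=1, slots 1,2,3,4 occupied -> index 5.
Insert 265: h=1, slots 1,2,3,4,5 occupied -> index 6.
Table: [_, 221, 529, 672, 816, 683, 265, 139, _, _, _]

4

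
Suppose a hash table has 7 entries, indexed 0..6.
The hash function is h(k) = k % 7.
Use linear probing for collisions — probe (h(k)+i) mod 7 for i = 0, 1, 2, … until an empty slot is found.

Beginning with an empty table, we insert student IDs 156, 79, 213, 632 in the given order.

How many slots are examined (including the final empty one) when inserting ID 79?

2

Insert 156: h=2, slot 2 empty -> index 2.
Insert 79: h=2, slot 2 occupied -> index 3.
Insert 213: h=3, slot 3 occupied -> index 4.
Insert 632: h=2, slots 2,3,4 occupied -> index 5.
Table: [—, —, 156, 79, 213, 632, —]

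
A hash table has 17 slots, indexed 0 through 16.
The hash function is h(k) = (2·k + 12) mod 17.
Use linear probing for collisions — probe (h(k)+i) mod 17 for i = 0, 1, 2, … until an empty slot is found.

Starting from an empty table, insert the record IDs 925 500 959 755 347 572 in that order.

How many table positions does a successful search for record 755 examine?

4

925: h=9 → slot 9
500: h=9, probe 9,10 → slot 10
959: h=9, probe 9,10,11 → slot 11
755: h=9, probe 9,10,11,12 → slot 12
347: h=9, probe 9,10,11,12,13 → slot 13
572: h=0 → slot 0
Table: [572, _, _, _, _, _, _, _, _, 925, 500, 959, 755, 347, _, _, _]
Lookup 755: h=9, probe 9,10,11,12 → found at 12.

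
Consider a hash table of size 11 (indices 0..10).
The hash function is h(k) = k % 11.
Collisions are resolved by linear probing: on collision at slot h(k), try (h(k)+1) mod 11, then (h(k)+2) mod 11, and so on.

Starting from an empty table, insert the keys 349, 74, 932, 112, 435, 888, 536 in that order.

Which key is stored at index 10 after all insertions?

Insert 349: h=8, slot 8 empty => index 8.
Insert 74: h=8, slot 8 occupied => index 9.
Insert 932: h=8, slots 8,9 occupied => index 10.
Insert 112: h=2, slot 2 empty => index 2.
Insert 435: h=6, slot 6 empty => index 6.
Insert 888: h=8, slots 8,9,10 occupied => index 0.
Insert 536: h=8, slots 8,9,10,0 occupied => index 1.
Table: [888, 536, 112, ., ., ., 435, ., 349, 74, 932]

932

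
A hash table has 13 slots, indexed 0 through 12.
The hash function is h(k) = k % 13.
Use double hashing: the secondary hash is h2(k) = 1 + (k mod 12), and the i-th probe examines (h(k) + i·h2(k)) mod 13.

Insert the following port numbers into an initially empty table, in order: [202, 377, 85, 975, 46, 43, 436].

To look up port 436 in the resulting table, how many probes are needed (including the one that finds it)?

202 hashes to 7; slot 7 is free => place at 7.
377 hashes to 0; slot 0 is free => place at 0.
85 hashes to 7, h2=2; 7 taken => place at 9.
975 hashes to 0, h2=4; 0 taken => place at 4.
46 hashes to 7, h2=11; 7 taken => place at 5.
43 hashes to 4, h2=8; 4 taken => place at 12.
436 hashes to 7, h2=5; 7,12,4,9 taken => place at 1.
Table: [377, 436, —, —, 975, 46, —, 202, —, 85, —, —, 43]
Lookup 436: h=7, h2=5, probe 7,12,4,9,1 → found at 1.

5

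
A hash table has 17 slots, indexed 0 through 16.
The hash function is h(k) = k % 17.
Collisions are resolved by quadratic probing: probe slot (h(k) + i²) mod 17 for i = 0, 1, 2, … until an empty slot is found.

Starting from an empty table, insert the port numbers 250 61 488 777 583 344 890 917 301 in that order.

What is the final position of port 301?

Insert 250: h=12, slot 12 empty => index 12.
Insert 61: h=10, slot 10 empty => index 10.
Insert 488: h=12, slot 12 occupied => index 13.
Insert 777: h=12, slots 12,13 occupied => index 16.
Insert 583: h=5, slot 5 empty => index 5.
Insert 344: h=4, slot 4 empty => index 4.
Insert 890: h=6, slot 6 empty => index 6.
Insert 917: h=16, slot 16 occupied => index 0.
Insert 301: h=12, slots 12,13,16,4 occupied => index 11.
Table: [917, -, -, -, 344, 583, 890, -, -, -, 61, 301, 250, 488, -, -, 777]

11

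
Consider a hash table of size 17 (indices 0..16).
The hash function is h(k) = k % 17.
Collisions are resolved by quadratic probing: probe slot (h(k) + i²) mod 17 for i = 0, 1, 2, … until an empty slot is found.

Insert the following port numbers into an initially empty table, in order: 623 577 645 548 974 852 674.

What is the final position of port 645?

0

623: h=11 → slot 11
577: h=16 → slot 16
645: h=16, probe 16,0 → slot 0
548: h=4 → slot 4
974: h=5 → slot 5
852: h=2 → slot 2
674: h=11, probe 11,12 → slot 12
Table: [645, —, 852, —, 548, 974, —, —, —, —, —, 623, 674, —, —, —, 577]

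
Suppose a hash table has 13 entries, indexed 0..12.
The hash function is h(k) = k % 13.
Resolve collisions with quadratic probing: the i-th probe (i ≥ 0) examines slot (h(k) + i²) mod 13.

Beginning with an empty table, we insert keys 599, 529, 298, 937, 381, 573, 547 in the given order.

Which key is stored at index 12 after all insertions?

599: h=1 → slot 1
529: h=9 → slot 9
298: h=12 → slot 12
937: h=1, probe 1,2 → slot 2
381: h=4 → slot 4
573: h=1, probe 1,2,5 → slot 5
547: h=1, probe 1,2,5,10 → slot 10
Table: [∅, 599, 937, ∅, 381, 573, ∅, ∅, ∅, 529, 547, ∅, 298]

298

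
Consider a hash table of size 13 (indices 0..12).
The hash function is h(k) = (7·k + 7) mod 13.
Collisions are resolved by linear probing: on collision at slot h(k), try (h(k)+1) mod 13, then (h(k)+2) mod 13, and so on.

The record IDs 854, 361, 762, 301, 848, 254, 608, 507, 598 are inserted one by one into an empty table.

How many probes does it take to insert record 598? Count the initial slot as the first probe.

3

854: h=5 -> slot 5
361: h=12 -> slot 12
762: h=11 -> slot 11
301: h=8 -> slot 8
848: h=2 -> slot 2
254: h=4 -> slot 4
608: h=12, probe 12,0 -> slot 0
507: h=7 -> slot 7
598: h=7, probe 7,8,9 -> slot 9
Table: [608, ., 848, ., 254, 854, ., 507, 301, 598, ., 762, 361]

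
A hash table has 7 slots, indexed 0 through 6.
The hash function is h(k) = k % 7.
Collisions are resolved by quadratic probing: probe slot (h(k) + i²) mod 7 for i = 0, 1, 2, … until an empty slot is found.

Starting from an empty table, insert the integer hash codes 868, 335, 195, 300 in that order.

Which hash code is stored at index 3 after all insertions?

195

Insert 868: h=0, slot 0 empty -> index 0.
Insert 335: h=6, slot 6 empty -> index 6.
Insert 195: h=6, slots 6,0 occupied -> index 3.
Insert 300: h=6, slots 6,0,3 occupied -> index 1.
Table: [868, 300, ∅, 195, ∅, ∅, 335]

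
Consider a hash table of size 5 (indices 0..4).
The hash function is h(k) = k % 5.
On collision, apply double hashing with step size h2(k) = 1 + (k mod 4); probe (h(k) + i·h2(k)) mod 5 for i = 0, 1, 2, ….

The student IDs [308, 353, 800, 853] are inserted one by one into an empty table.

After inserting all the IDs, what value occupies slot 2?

308 hashes to 3; slot 3 is free -> place at 3.
353 hashes to 3, h2=2; 3 taken -> place at 0.
800 hashes to 0, h2=1; 0 taken -> place at 1.
853 hashes to 3, h2=2; 3,0 taken -> place at 2.
Table: [353, 800, 853, 308, —]

853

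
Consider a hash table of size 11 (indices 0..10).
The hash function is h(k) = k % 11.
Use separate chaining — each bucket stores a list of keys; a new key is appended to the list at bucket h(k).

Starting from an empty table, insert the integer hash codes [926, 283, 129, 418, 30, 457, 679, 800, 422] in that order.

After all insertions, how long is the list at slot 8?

5

926 → bucket 2
283 → bucket 8
129 → bucket 8 (collision)
418 → bucket 0
30 → bucket 8 (collision)
457 → bucket 6
679 → bucket 8 (collision)
800 → bucket 8 (collision)
422 → bucket 4
Final buckets:
0: 418
1: —
2: 926
3: —
4: 422
5: —
6: 457
7: —
8: 283 -> 129 -> 30 -> 679 -> 800
9: —
10: —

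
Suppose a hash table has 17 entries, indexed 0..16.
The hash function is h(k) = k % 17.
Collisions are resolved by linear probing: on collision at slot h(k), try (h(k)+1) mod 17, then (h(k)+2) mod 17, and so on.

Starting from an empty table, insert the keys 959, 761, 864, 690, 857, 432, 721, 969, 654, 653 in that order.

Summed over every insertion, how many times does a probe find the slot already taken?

959 hashes to 7; slot 7 is free -> place at 7.
761 hashes to 13; slot 13 is free -> place at 13.
864 hashes to 14; slot 14 is free -> place at 14.
690 hashes to 10; slot 10 is free -> place at 10.
857 hashes to 7; 7 taken -> place at 8.
432 hashes to 7; 7,8 taken -> place at 9.
721 hashes to 7; 7,8,9,10 taken -> place at 11.
969 hashes to 0; slot 0 is free -> place at 0.
654 hashes to 8; 8,9,10,11 taken -> place at 12.
653 hashes to 7; 7,8,9,10,11,12,13,14 taken -> place at 15.
Table: [969, ., ., ., ., ., ., 959, 857, 432, 690, 721, 654, 761, 864, 653, .]

19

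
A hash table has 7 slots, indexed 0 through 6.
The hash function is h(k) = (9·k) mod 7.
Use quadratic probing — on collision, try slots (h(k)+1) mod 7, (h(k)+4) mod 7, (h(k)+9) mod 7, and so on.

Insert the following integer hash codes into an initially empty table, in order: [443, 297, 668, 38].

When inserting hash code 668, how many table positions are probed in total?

443: h=4 -> slot 4
297: h=6 -> slot 6
668: h=6, probe 6,0 -> slot 0
38: h=6, probe 6,0,3 -> slot 3
Table: [668, —, —, 38, 443, —, 297]

2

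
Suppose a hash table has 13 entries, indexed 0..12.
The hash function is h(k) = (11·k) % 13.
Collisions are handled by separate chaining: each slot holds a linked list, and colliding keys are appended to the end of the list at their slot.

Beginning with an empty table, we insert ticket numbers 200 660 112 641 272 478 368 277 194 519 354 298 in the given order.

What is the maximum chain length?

4

200 -> bucket 3
660 -> bucket 6
112 -> bucket 10
641 -> bucket 5
272 -> bucket 2
478 -> bucket 6 (collision)
368 -> bucket 5 (collision)
277 -> bucket 5 (collision)
194 -> bucket 2 (collision)
519 -> bucket 2 (collision)
354 -> bucket 7
298 -> bucket 2 (collision)
Final buckets:
0: —
1: —
2: 272 -> 194 -> 519 -> 298
3: 200
4: —
5: 641 -> 368 -> 277
6: 660 -> 478
7: 354
8: —
9: —
10: 112
11: —
12: —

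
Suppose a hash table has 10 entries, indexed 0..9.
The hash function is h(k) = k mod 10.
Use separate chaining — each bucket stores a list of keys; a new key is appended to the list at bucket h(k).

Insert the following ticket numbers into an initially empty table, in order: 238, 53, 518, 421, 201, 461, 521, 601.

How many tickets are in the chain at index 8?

2

238 → bucket 8
53 → bucket 3
518 → bucket 8 (collision)
421 → bucket 1
201 → bucket 1 (collision)
461 → bucket 1 (collision)
521 → bucket 1 (collision)
601 → bucket 1 (collision)
Final buckets:
0: _
1: 421 -> 201 -> 461 -> 521 -> 601
2: _
3: 53
4: _
5: _
6: _
7: _
8: 238 -> 518
9: _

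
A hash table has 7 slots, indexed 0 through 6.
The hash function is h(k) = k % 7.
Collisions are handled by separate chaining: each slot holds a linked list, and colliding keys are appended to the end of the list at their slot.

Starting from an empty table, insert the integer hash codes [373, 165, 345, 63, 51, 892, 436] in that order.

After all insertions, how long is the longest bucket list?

373 → bucket 2
165 → bucket 4
345 → bucket 2 (collision)
63 → bucket 0
51 → bucket 2 (collision)
892 → bucket 3
436 → bucket 2 (collision)
Final buckets:
0: 63
1: -
2: 373 -> 345 -> 51 -> 436
3: 892
4: 165
5: -
6: -

4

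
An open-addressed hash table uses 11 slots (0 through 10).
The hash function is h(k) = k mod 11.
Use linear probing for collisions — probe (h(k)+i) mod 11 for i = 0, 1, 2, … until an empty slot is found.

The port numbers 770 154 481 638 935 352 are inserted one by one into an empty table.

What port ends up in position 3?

770 hashes to 0; slot 0 is free → place at 0.
154 hashes to 0; 0 taken → place at 1.
481 hashes to 8; slot 8 is free → place at 8.
638 hashes to 0; 0,1 taken → place at 2.
935 hashes to 0; 0,1,2 taken → place at 3.
352 hashes to 0; 0,1,2,3 taken → place at 4.
Table: [770, 154, 638, 935, 352, —, —, —, 481, —, —]

935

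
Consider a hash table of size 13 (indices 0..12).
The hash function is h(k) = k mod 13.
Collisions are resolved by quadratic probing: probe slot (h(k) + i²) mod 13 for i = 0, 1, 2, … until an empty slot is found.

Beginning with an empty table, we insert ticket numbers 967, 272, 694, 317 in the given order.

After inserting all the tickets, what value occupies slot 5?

Insert 967: h=5, slot 5 empty → index 5.
Insert 272: h=12, slot 12 empty → index 12.
Insert 694: h=5, slot 5 occupied → index 6.
Insert 317: h=5, slots 5,6 occupied → index 9.
Table: [∅, ∅, ∅, ∅, ∅, 967, 694, ∅, ∅, 317, ∅, ∅, 272]

967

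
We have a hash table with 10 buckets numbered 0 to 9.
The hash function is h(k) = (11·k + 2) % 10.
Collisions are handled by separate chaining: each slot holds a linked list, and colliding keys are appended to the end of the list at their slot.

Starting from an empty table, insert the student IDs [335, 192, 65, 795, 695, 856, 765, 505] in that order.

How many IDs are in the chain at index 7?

6

Insert 335: h=7, bucket 7 empty → new chain.
Insert 192: h=4, bucket 4 empty → new chain.
Insert 65: h=7, bucket 7 nonempty → append to chain.
Insert 795: h=7, bucket 7 nonempty → append to chain.
Insert 695: h=7, bucket 7 nonempty → append to chain.
Insert 856: h=8, bucket 8 empty → new chain.
Insert 765: h=7, bucket 7 nonempty → append to chain.
Insert 505: h=7, bucket 7 nonempty → append to chain.
Final buckets:
0: —
1: —
2: —
3: —
4: 192
5: —
6: —
7: 335 -> 65 -> 795 -> 695 -> 765 -> 505
8: 856
9: —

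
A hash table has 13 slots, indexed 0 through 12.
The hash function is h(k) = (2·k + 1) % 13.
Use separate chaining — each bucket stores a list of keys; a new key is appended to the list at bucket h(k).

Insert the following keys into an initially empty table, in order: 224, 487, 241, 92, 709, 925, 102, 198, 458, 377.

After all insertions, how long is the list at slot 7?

Insert 224: h=7, bucket 7 empty -> new chain.
Insert 487: h=0, bucket 0 empty -> new chain.
Insert 241: h=2, bucket 2 empty -> new chain.
Insert 92: h=3, bucket 3 empty -> new chain.
Insert 709: h=2, bucket 2 nonempty -> append to chain.
Insert 925: h=5, bucket 5 empty -> new chain.
Insert 102: h=10, bucket 10 empty -> new chain.
Insert 198: h=7, bucket 7 nonempty -> append to chain.
Insert 458: h=7, bucket 7 nonempty -> append to chain.
Insert 377: h=1, bucket 1 empty -> new chain.
Final buckets:
0: 487
1: 377
2: 241 -> 709
3: 92
4: _
5: 925
6: _
7: 224 -> 198 -> 458
8: _
9: _
10: 102
11: _
12: _

3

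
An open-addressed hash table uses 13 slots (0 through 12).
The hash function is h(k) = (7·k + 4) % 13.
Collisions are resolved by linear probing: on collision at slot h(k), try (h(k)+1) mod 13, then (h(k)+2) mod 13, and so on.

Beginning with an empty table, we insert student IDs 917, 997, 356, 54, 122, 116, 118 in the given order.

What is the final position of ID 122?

3

Insert 917: h=1, slot 1 empty -> index 1.
Insert 997: h=2, slot 2 empty -> index 2.
Insert 356: h=0, slot 0 empty -> index 0.
Insert 54: h=5, slot 5 empty -> index 5.
Insert 122: h=0, slots 0,1,2 occupied -> index 3.
Insert 116: h=10, slot 10 empty -> index 10.
Insert 118: h=11, slot 11 empty -> index 11.
Table: [356, 917, 997, 122, ∅, 54, ∅, ∅, ∅, ∅, 116, 118, ∅]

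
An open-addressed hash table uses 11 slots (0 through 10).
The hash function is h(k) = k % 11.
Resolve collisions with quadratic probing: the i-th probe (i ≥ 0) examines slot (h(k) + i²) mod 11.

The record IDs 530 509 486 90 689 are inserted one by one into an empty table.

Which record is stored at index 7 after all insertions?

Insert 530: h=2, slot 2 empty → index 2.
Insert 509: h=3, slot 3 empty → index 3.
Insert 486: h=2, slots 2,3 occupied → index 6.
Insert 90: h=2, slots 2,3,6 occupied → index 0.
Insert 689: h=7, slot 7 empty → index 7.
Table: [90, -, 530, 509, -, -, 486, 689, -, -, -]

689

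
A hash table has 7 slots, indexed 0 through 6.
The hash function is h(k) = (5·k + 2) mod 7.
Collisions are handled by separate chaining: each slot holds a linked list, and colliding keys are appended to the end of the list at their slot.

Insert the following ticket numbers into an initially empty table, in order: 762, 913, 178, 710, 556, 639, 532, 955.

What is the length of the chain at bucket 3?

5

762 -> bucket 4
913 -> bucket 3
178 -> bucket 3 (collision)
710 -> bucket 3 (collision)
556 -> bucket 3 (collision)
639 -> bucket 5
532 -> bucket 2
955 -> bucket 3 (collision)
Final buckets:
0: -
1: -
2: 532
3: 913 -> 178 -> 710 -> 556 -> 955
4: 762
5: 639
6: -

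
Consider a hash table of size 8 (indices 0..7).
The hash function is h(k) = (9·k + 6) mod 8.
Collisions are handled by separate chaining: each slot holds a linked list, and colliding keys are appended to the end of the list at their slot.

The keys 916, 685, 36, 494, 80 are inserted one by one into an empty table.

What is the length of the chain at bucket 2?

2

Insert 916: h=2, bucket 2 empty -> new chain.
Insert 685: h=3, bucket 3 empty -> new chain.
Insert 36: h=2, bucket 2 nonempty -> append to chain.
Insert 494: h=4, bucket 4 empty -> new chain.
Insert 80: h=6, bucket 6 empty -> new chain.
Final buckets:
0: _
1: _
2: 916 -> 36
3: 685
4: 494
5: _
6: 80
7: _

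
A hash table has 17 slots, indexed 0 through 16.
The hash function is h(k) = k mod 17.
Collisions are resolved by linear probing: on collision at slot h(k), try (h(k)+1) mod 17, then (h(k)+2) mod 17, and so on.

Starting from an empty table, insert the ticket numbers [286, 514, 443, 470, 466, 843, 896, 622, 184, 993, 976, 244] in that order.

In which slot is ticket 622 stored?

13

286: h=14 => slot 14
514: h=4 => slot 4
443: h=1 => slot 1
470: h=11 => slot 11
466: h=7 => slot 7
843: h=10 => slot 10
896: h=12 => slot 12
622: h=10, probe 10,11,12,13 => slot 13
184: h=14, probe 14,15 => slot 15
993: h=7, probe 7,8 => slot 8
976: h=7, probe 7,8,9 => slot 9
244: h=6 => slot 6
Table: [., 443, ., ., 514, ., 244, 466, 993, 976, 843, 470, 896, 622, 286, 184, .]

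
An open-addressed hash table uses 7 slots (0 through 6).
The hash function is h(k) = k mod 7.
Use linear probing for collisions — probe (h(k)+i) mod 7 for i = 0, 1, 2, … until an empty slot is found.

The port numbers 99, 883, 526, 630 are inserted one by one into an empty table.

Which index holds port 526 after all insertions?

3

99: h=1 → slot 1
883: h=1, probe 1,2 → slot 2
526: h=1, probe 1,2,3 → slot 3
630: h=0 → slot 0
Table: [630, 99, 883, 526, ., ., .]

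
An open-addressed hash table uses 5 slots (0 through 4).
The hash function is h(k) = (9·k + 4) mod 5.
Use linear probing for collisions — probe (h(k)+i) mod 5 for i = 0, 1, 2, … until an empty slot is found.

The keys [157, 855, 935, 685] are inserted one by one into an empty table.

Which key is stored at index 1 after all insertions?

685

157 hashes to 2; slot 2 is free => place at 2.
855 hashes to 4; slot 4 is free => place at 4.
935 hashes to 4; 4 taken => place at 0.
685 hashes to 4; 4,0 taken => place at 1.
Table: [935, 685, 157, -, 855]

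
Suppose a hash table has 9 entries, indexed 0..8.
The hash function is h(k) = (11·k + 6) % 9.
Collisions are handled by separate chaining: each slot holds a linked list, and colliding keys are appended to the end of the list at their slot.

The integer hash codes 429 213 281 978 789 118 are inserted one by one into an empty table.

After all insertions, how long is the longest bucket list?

Insert 429: h=0, bucket 0 empty -> new chain.
Insert 213: h=0, bucket 0 nonempty -> append to chain.
Insert 281: h=1, bucket 1 empty -> new chain.
Insert 978: h=0, bucket 0 nonempty -> append to chain.
Insert 789: h=0, bucket 0 nonempty -> append to chain.
Insert 118: h=8, bucket 8 empty -> new chain.
Final buckets:
0: 429 -> 213 -> 978 -> 789
1: 281
2: ∅
3: ∅
4: ∅
5: ∅
6: ∅
7: ∅
8: 118

4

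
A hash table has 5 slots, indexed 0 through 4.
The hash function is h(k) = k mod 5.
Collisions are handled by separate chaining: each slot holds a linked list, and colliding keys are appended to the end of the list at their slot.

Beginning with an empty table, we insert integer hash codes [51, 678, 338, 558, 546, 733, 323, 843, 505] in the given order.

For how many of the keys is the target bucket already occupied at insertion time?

51 -> bucket 1
678 -> bucket 3
338 -> bucket 3 (collision)
558 -> bucket 3 (collision)
546 -> bucket 1 (collision)
733 -> bucket 3 (collision)
323 -> bucket 3 (collision)
843 -> bucket 3 (collision)
505 -> bucket 0
Final buckets:
0: 505
1: 51 -> 546
2: .
3: 678 -> 338 -> 558 -> 733 -> 323 -> 843
4: .

6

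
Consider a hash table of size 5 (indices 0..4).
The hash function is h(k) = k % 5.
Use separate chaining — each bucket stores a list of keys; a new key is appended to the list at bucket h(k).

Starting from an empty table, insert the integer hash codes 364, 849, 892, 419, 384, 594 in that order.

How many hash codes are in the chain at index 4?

5

Insert 364: h=4, bucket 4 empty -> new chain.
Insert 849: h=4, bucket 4 nonempty -> append to chain.
Insert 892: h=2, bucket 2 empty -> new chain.
Insert 419: h=4, bucket 4 nonempty -> append to chain.
Insert 384: h=4, bucket 4 nonempty -> append to chain.
Insert 594: h=4, bucket 4 nonempty -> append to chain.
Final buckets:
0: .
1: .
2: 892
3: .
4: 364 -> 849 -> 419 -> 384 -> 594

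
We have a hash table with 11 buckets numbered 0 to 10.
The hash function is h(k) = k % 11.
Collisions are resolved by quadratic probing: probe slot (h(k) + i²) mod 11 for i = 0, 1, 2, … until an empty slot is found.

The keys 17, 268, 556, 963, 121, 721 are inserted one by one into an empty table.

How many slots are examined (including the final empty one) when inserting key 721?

17: h=6 -> slot 6
268: h=4 -> slot 4
556: h=6, probe 6,7 -> slot 7
963: h=6, probe 6,7,10 -> slot 10
121: h=0 -> slot 0
721: h=6, probe 6,7,10,4,0,9 -> slot 9
Table: [121, -, -, -, 268, -, 17, 556, -, 721, 963]

6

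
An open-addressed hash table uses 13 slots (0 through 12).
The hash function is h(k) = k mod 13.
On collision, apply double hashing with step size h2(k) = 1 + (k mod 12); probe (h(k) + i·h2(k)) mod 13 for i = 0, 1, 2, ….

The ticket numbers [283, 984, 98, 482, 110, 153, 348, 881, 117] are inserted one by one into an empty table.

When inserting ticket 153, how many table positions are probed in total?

3

283 hashes to 10; slot 10 is free → place at 10.
984 hashes to 9; slot 9 is free → place at 9.
98 hashes to 7; slot 7 is free → place at 7.
482 hashes to 1; slot 1 is free → place at 1.
110 hashes to 6; slot 6 is free → place at 6.
153 hashes to 10, h2=10; 10,7 taken → place at 4.
348 hashes to 10, h2=1; 10 taken → place at 11.
881 hashes to 10, h2=6; 10 taken → place at 3.
117 hashes to 0; slot 0 is free → place at 0.
Table: [117, 482, _, 881, 153, _, 110, 98, _, 984, 283, 348, _]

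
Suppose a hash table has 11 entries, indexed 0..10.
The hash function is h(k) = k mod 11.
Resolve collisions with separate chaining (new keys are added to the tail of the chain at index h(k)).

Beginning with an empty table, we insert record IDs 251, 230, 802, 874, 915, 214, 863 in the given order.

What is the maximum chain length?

Insert 251: h=9, bucket 9 empty → new chain.
Insert 230: h=10, bucket 10 empty → new chain.
Insert 802: h=10, bucket 10 nonempty → append to chain.
Insert 874: h=5, bucket 5 empty → new chain.
Insert 915: h=2, bucket 2 empty → new chain.
Insert 214: h=5, bucket 5 nonempty → append to chain.
Insert 863: h=5, bucket 5 nonempty → append to chain.
Final buckets:
0: -
1: -
2: 915
3: -
4: -
5: 874 -> 214 -> 863
6: -
7: -
8: -
9: 251
10: 230 -> 802

3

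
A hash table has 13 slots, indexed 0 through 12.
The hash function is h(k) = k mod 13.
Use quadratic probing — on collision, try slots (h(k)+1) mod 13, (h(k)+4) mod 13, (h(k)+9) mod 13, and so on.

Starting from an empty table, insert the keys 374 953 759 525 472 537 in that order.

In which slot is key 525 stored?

6

Insert 374: h=10, slot 10 empty -> index 10.
Insert 953: h=4, slot 4 empty -> index 4.
Insert 759: h=5, slot 5 empty -> index 5.
Insert 525: h=5, slot 5 occupied -> index 6.
Insert 472: h=4, slots 4,5 occupied -> index 8.
Insert 537: h=4, slots 4,5,8 occupied -> index 0.
Table: [537, —, —, —, 953, 759, 525, —, 472, —, 374, —, —]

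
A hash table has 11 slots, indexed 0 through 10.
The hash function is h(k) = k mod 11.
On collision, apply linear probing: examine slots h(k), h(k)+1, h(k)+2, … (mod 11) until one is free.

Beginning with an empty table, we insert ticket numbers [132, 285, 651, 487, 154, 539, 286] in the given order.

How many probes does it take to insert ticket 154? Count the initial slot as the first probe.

Insert 132: h=0, slot 0 empty → index 0.
Insert 285: h=10, slot 10 empty → index 10.
Insert 651: h=2, slot 2 empty → index 2.
Insert 487: h=3, slot 3 empty → index 3.
Insert 154: h=0, slot 0 occupied → index 1.
Insert 539: h=0, slots 0,1,2,3 occupied → index 4.
Insert 286: h=0, slots 0,1,2,3,4 occupied → index 5.
Table: [132, 154, 651, 487, 539, 286, _, _, _, _, 285]

2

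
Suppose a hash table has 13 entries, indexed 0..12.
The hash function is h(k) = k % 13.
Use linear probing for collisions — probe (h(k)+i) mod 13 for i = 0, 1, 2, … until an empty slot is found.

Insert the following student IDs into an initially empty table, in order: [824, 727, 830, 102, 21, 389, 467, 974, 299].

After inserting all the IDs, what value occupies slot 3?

Insert 824: h=5, slot 5 empty → index 5.
Insert 727: h=12, slot 12 empty → index 12.
Insert 830: h=11, slot 11 empty → index 11.
Insert 102: h=11, slots 11,12 occupied → index 0.
Insert 21: h=8, slot 8 empty → index 8.
Insert 389: h=12, slots 12,0 occupied → index 1.
Insert 467: h=12, slots 12,0,1 occupied → index 2.
Insert 974: h=12, slots 12,0,1,2 occupied → index 3.
Insert 299: h=0, slots 0,1,2,3 occupied → index 4.
Table: [102, 389, 467, 974, 299, 824, -, -, 21, -, -, 830, 727]

974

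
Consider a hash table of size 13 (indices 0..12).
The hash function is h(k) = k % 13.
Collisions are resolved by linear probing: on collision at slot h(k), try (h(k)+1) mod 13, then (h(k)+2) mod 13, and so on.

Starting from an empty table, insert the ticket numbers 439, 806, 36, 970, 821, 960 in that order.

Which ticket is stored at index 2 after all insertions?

Insert 439: h=10, slot 10 empty → index 10.
Insert 806: h=0, slot 0 empty → index 0.
Insert 36: h=10, slot 10 occupied → index 11.
Insert 970: h=8, slot 8 empty → index 8.
Insert 821: h=2, slot 2 empty → index 2.
Insert 960: h=11, slot 11 occupied → index 12.
Table: [806, ∅, 821, ∅, ∅, ∅, ∅, ∅, 970, ∅, 439, 36, 960]

821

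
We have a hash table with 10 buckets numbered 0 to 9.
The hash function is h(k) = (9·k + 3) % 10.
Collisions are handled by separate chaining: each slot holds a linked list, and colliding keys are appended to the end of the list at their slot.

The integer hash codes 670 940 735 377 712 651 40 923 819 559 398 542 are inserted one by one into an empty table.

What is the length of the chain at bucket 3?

3

Insert 670: h=3, bucket 3 empty → new chain.
Insert 940: h=3, bucket 3 nonempty → append to chain.
Insert 735: h=8, bucket 8 empty → new chain.
Insert 377: h=6, bucket 6 empty → new chain.
Insert 712: h=1, bucket 1 empty → new chain.
Insert 651: h=2, bucket 2 empty → new chain.
Insert 40: h=3, bucket 3 nonempty → append to chain.
Insert 923: h=0, bucket 0 empty → new chain.
Insert 819: h=4, bucket 4 empty → new chain.
Insert 559: h=4, bucket 4 nonempty → append to chain.
Insert 398: h=5, bucket 5 empty → new chain.
Insert 542: h=1, bucket 1 nonempty → append to chain.
Final buckets:
0: 923
1: 712 -> 542
2: 651
3: 670 -> 940 -> 40
4: 819 -> 559
5: 398
6: 377
7: _
8: 735
9: _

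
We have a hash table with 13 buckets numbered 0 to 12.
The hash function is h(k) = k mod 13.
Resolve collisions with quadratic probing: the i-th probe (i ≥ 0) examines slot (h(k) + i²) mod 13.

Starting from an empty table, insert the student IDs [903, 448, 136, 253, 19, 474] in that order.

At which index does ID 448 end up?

903: h=6 -> slot 6
448: h=6, probe 6,7 -> slot 7
136: h=6, probe 6,7,10 -> slot 10
253: h=6, probe 6,7,10,2 -> slot 2
19: h=6, probe 6,7,10,2,9 -> slot 9
474: h=6, probe 6,7,10,2,9,5 -> slot 5
Table: [-, -, 253, -, -, 474, 903, 448, -, 19, 136, -, -]

7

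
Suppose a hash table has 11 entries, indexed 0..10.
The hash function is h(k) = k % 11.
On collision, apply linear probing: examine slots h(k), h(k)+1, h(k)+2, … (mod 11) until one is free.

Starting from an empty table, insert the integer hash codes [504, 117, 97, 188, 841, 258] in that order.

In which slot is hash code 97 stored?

10

504 hashes to 9; slot 9 is free → place at 9.
117 hashes to 7; slot 7 is free → place at 7.
97 hashes to 9; 9 taken → place at 10.
188 hashes to 1; slot 1 is free → place at 1.
841 hashes to 5; slot 5 is free → place at 5.
258 hashes to 5; 5 taken → place at 6.
Table: [—, 188, —, —, —, 841, 258, 117, —, 504, 97]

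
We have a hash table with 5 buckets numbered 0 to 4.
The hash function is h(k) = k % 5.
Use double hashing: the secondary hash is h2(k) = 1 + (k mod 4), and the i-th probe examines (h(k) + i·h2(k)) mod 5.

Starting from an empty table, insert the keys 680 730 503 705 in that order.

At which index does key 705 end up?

Insert 680: h=0, slot 0 empty → index 0.
Insert 730: h=0, h2=3, slot 0 occupied → index 3.
Insert 503: h=3, h2=4, slot 3 occupied → index 2.
Insert 705: h=0, h2=2, slots 0,2 occupied → index 4.
Table: [680, ., 503, 730, 705]

4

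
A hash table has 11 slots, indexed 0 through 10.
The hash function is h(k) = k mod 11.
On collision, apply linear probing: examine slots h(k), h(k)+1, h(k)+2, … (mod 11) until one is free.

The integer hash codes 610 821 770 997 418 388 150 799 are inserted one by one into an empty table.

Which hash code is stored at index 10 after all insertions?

610 hashes to 5; slot 5 is free -> place at 5.
821 hashes to 7; slot 7 is free -> place at 7.
770 hashes to 0; slot 0 is free -> place at 0.
997 hashes to 7; 7 taken -> place at 8.
418 hashes to 0; 0 taken -> place at 1.
388 hashes to 3; slot 3 is free -> place at 3.
150 hashes to 7; 7,8 taken -> place at 9.
799 hashes to 7; 7,8,9 taken -> place at 10.
Table: [770, 418, -, 388, -, 610, -, 821, 997, 150, 799]

799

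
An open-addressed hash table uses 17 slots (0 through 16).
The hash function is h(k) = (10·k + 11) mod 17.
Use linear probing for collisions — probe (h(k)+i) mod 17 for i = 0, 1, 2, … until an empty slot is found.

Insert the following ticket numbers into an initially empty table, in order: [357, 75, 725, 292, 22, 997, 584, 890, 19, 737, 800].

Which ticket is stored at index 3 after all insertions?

997

Insert 357: h=11, slot 11 empty -> index 11.
Insert 75: h=13, slot 13 empty -> index 13.
Insert 725: h=2, slot 2 empty -> index 2.
Insert 292: h=7, slot 7 empty -> index 7.
Insert 22: h=10, slot 10 empty -> index 10.
Insert 997: h=2, slot 2 occupied -> index 3.
Insert 584: h=3, slot 3 occupied -> index 4.
Insert 890: h=3, slots 3,4 occupied -> index 5.
Insert 19: h=14, slot 14 empty -> index 14.
Insert 737: h=3, slots 3,4,5 occupied -> index 6.
Insert 800: h=4, slots 4,5,6,7 occupied -> index 8.
Table: [∅, ∅, 725, 997, 584, 890, 737, 292, 800, ∅, 22, 357, ∅, 75, 19, ∅, ∅]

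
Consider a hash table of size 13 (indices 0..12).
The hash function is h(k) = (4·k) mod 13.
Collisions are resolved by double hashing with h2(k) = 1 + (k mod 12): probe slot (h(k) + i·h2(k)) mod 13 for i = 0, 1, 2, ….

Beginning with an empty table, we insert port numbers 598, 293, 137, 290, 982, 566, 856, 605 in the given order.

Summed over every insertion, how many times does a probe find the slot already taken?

598: h=0 -> slot 0
293: h=2 -> slot 2
137: h=2, h2=6, probe 2,8 -> slot 8
290: h=3 -> slot 3
982: h=2, h2=11, probe 2,0,11 -> slot 11
566: h=2, h2=3, probe 2,5 -> slot 5
856: h=5, h2=5, probe 5,10 -> slot 10
605: h=2, h2=6, probe 2,8,1 -> slot 1
Table: [598, 605, 293, 290, -, 566, -, -, 137, -, 856, 982, -]

7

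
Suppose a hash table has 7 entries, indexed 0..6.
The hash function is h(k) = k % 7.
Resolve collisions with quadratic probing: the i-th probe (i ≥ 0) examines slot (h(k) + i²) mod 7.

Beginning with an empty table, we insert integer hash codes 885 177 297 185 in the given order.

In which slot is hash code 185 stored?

885: h=3 → slot 3
177: h=2 → slot 2
297: h=3, probe 3,4 → slot 4
185: h=3, probe 3,4,0 → slot 0
Table: [185, —, 177, 885, 297, —, —]

0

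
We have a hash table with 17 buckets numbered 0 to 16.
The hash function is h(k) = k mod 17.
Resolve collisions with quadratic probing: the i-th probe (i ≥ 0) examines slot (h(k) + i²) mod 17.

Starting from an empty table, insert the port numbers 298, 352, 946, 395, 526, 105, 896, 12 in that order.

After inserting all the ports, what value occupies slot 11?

Insert 298: h=9, slot 9 empty => index 9.
Insert 352: h=12, slot 12 empty => index 12.
Insert 946: h=11, slot 11 empty => index 11.
Insert 395: h=4, slot 4 empty => index 4.
Insert 526: h=16, slot 16 empty => index 16.
Insert 105: h=3, slot 3 empty => index 3.
Insert 896: h=12, slot 12 occupied => index 13.
Insert 12: h=12, slots 12,13,16,4,11,3 occupied => index 14.
Table: [—, —, —, 105, 395, —, —, —, —, 298, —, 946, 352, 896, 12, —, 526]

946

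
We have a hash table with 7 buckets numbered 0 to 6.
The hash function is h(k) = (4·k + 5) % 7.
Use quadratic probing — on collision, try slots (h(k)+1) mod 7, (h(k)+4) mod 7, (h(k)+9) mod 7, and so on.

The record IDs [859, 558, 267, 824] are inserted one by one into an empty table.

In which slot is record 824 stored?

1

859 hashes to 4; slot 4 is free → place at 4.
558 hashes to 4; 4 taken → place at 5.
267 hashes to 2; slot 2 is free → place at 2.
824 hashes to 4; 4,5 taken → place at 1.
Table: [—, 824, 267, —, 859, 558, —]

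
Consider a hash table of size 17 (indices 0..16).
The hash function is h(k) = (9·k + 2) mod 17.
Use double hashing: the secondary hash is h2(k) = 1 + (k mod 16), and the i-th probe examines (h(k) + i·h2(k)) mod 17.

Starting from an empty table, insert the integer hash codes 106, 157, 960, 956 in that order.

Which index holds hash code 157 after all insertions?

1

Insert 106: h=4, slot 4 empty -> index 4.
Insert 157: h=4, h2=14, slot 4 occupied -> index 1.
Insert 960: h=6, slot 6 empty -> index 6.
Insert 956: h=4, h2=13, slot 4 occupied -> index 0.
Table: [956, 157, -, -, 106, -, 960, -, -, -, -, -, -, -, -, -, -]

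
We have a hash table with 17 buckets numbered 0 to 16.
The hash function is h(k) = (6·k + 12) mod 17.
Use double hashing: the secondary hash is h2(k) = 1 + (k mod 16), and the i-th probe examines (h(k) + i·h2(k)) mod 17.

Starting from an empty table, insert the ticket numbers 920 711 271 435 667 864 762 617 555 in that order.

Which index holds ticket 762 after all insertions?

5

920 hashes to 7; slot 7 is free → place at 7.
711 hashes to 11; slot 11 is free → place at 11.
271 hashes to 6; slot 6 is free → place at 6.
435 hashes to 4; slot 4 is free → place at 4.
667 hashes to 2; slot 2 is free → place at 2.
864 hashes to 11, h2=1; 11 taken → place at 12.
762 hashes to 11, h2=11; 11 taken → place at 5.
617 hashes to 8; slot 8 is free → place at 8.
555 hashes to 10; slot 10 is free → place at 10.
Table: [_, _, 667, _, 435, 762, 271, 920, 617, _, 555, 711, 864, _, _, _, _]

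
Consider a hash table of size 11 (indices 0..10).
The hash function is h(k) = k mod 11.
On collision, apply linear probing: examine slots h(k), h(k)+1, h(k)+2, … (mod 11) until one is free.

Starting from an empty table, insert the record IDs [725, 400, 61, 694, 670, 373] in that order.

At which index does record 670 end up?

0

Insert 725: h=10, slot 10 empty → index 10.
Insert 400: h=4, slot 4 empty → index 4.
Insert 61: h=6, slot 6 empty → index 6.
Insert 694: h=1, slot 1 empty → index 1.
Insert 670: h=10, slot 10 occupied → index 0.
Insert 373: h=10, slots 10,0,1 occupied → index 2.
Table: [670, 694, 373, -, 400, -, 61, -, -, -, 725]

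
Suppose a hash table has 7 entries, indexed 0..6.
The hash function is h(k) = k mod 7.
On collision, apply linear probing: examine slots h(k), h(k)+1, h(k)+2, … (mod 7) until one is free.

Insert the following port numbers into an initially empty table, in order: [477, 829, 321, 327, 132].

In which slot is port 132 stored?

Insert 477: h=1, slot 1 empty => index 1.
Insert 829: h=3, slot 3 empty => index 3.
Insert 321: h=6, slot 6 empty => index 6.
Insert 327: h=5, slot 5 empty => index 5.
Insert 132: h=6, slot 6 occupied => index 0.
Table: [132, 477, —, 829, —, 327, 321]

0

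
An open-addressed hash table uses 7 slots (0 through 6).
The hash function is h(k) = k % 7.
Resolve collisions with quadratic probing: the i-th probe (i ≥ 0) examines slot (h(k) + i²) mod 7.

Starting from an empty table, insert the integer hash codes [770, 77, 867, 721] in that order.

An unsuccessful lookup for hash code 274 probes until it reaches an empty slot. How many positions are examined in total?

770 hashes to 0; slot 0 is free → place at 0.
77 hashes to 0; 0 taken → place at 1.
867 hashes to 6; slot 6 is free → place at 6.
721 hashes to 0; 0,1 taken → place at 4.
Table: [770, 77, -, -, 721, -, 867]
Lookup 274: h=1, probe 1,2 → slot 2 empty, not found.

2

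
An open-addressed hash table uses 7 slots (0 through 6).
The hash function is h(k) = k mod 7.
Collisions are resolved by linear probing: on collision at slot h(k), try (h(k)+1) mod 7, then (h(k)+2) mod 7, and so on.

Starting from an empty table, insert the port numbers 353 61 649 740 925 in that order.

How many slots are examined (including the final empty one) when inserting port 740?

3

353 hashes to 3; slot 3 is free => place at 3.
61 hashes to 5; slot 5 is free => place at 5.
649 hashes to 5; 5 taken => place at 6.
740 hashes to 5; 5,6 taken => place at 0.
925 hashes to 1; slot 1 is free => place at 1.
Table: [740, 925, -, 353, -, 61, 649]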